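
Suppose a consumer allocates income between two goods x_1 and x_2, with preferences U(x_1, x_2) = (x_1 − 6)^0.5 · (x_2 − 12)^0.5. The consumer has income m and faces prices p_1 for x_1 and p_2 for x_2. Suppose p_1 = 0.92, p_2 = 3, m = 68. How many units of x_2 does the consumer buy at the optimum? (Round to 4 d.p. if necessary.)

x_2* = 16.4133

After buying the subsistence bundle (6, 12), a share 0.5 of the remaining income goes to x_1: x_1* = 6 + 0.5·(m − 6p_1 − 12p_2)/p_1.
Discretionary income = 68 − 6·0.92 − 12·3 = 26.48; x_2* = 12 + 0.5·26.48/3 = 16.4133.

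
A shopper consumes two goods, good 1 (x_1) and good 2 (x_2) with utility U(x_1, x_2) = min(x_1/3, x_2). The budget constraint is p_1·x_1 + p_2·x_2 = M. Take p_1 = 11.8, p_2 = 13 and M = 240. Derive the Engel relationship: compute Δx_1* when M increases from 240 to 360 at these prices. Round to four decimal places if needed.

Δx_1* = 7.438

Demand: x_1*(p_1,p_2,M) = 3·M/(3·p_1 + p_2), x_2* = M/(3·p_1 + p_2).
Here 3·11.8 + 13 = 48.4, giving x_1* = 14.876.
At M' = 360: x_1* = 22.314. Change: 22.314 − 14.876 = 7.438.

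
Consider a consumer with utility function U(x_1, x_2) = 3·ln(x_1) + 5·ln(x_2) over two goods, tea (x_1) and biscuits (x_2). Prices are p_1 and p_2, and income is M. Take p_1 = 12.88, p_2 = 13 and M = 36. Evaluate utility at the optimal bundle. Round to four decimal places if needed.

V = 2.8839

MU_x_1/MU_x_2 = (3·x_2)/(5·x_1); tangency sets this equal to p_1/p_2.
So 3·p_2·x_2 = 5·p_1·x_1; combined with the budget, a share 0.375 of income goes to x_1.
Demand: x_1*(p_1,p_2,M) = 0.375·M/p_1 and x_2* = 0.625·M/p_2.
At p_1=12.88, p_2=13, M=36: x_1* = 0.375·36/12.88 = 1.0481, x_2* = 1.7308.
Utility at the optimum: U(1.0481, 1.7308) = 2.8839.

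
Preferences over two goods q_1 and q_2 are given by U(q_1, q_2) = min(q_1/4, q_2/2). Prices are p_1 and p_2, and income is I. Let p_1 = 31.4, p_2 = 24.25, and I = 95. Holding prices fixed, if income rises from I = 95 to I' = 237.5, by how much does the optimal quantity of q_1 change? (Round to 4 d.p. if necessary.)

Δq_1* = 3.274

With perfect complements, no substitution: consume in ratio q_1:q_2 = 4:2.
Budget: p_1·q_1 + p_2·(1/2)·q_1 = I, so (4·p_1 + 2·p_2)·q_1 = 4·I.
Demand: q_1*(p_1,p_2,I) = 4·I/(4·p_1 + 2·p_2), q_2* = 2·I/(4·p_1 + 2·p_2).
Here 4·31.4 + 2·24.25 = 174.1, giving q_1* = 2.1827.
At I' = 237.5: q_1* = 5.4566. Change: 5.4566 − 2.1827 = 3.274.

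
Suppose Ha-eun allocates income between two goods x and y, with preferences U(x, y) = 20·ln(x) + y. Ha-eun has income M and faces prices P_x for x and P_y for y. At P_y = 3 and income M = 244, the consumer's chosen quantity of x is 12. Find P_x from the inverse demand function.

MU_x = 20/x, MU_y = 1. Tangency: 20/x = P_x/P_y.
So x*(P_x,P_y) = 20·P_y/P_x, independent of income; and y* = (M − 20·P_y)/P_y.
Set x* = 12 in the demand function and solve for P_x: P_x = 5.

P_x = 5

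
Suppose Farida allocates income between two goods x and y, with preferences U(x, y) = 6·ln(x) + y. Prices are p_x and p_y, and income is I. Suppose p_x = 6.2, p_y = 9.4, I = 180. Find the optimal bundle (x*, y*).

x* = 9.0968, y* = 13.1489

So x*(p_x,p_y) = 6·p_y/p_x, independent of income; and y* = (I − 6·p_y)/p_y.
At the given prices: x* = 6·9.4/6.2 = 9.0968, and y* = 13.1489.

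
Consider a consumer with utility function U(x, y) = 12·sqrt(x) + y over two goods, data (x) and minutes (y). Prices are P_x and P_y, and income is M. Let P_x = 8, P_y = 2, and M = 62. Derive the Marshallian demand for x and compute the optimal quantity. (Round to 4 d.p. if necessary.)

x* = 2.25

Set MRS = P_x/P_y: 6·x^(−1/2) = P_x/P_y.
Thus x* = (6·P_y/P_x)² — independent of M — with the rest of income spent on y.
Plugging in: x* = (6·2/8)² = 2.25.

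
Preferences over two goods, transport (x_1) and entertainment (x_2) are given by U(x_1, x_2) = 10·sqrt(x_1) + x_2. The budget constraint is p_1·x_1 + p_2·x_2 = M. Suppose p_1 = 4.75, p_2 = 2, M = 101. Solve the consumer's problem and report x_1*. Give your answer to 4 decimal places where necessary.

MU_x_1 = 5/√x_1, MU_x_2 = 1. Tangency: 5/√x_1 = p_1/p_2.
Solve: √x_1 = 5·p_2/p_1, so x_1*(p_1,p_2) = (5·p_2/p_1)², and x_2* = (M − p_1·x_1*)/p_2.
Plugging in: x_1* = (5·2/4.75)² = 4.4321.

x_1* = 4.4321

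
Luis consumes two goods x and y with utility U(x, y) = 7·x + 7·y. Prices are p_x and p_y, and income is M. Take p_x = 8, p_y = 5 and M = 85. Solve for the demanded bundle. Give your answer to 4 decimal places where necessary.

x* = 0, y* = 17

y gives more utility per dollar, so spend all income on y: y* = M/p_y, x* = 0.
Numerically: x* = 0, y* = 17.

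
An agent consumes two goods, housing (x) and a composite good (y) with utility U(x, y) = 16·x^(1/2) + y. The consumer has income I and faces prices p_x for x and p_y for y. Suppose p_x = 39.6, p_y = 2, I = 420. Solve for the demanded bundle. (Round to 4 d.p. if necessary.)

x* = 0.1632, y* = 206.7677

Utility is quasi-linear in y; the FOC for x is 8/√x = p_x/p_y.
Solve: √x = 8·p_y/p_x, so x*(p_x,p_y) = (8·p_y/p_x)², and y* = (I − p_x·x*)/p_y.
Plugging in: x* = (8·2/39.6)² = 0.1632, y* = 206.7677.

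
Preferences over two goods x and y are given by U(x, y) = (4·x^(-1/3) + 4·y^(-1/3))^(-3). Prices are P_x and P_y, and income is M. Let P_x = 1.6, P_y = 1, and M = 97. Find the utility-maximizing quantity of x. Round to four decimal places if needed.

x* = 32.0913

From the CES first-order condition, (y/x)^(4/3) = P_x/P_y.
Solve for the ratio: y/x = [P_x/P_y]^(0.75).
Substitute y = (y/x)·x into the budget: x* = M/(P_x + P_y·(y/x)).
Numerically y/x = 1.422624, so x* = 97/(1.6 + 1·1.422624) = 32.0913.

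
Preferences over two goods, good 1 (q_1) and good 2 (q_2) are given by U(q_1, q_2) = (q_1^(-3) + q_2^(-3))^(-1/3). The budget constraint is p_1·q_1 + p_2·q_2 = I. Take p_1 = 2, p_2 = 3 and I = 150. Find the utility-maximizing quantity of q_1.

q_1* = 31.8417

Substitute q_2 = (q_2/q_1)·q_1 into the budget: q_1* = I/(p_1 + p_2·(q_2/q_1)).
Numerically q_2/q_1 = 0.903602, so q_1* = 150/(2 + 3·0.903602) = 31.8417.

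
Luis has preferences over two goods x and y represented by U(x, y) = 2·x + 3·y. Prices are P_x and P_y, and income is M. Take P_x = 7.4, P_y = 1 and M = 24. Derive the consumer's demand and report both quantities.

x* = 0, y* = 24

Perfect substitutes: compare marginal utility per dollar. 2/P_x vs 3/P_y → 0.2703 vs 3.
y gives more utility per dollar, so spend all income on y: y* = M/P_y, x* = 0.
Numerically: x* = 0, y* = 24.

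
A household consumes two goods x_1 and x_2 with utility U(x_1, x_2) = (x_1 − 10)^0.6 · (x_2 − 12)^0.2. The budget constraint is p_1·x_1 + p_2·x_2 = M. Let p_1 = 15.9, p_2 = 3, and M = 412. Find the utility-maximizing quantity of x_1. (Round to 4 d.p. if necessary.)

x_1* = 20.2358

Substituting into the budget: x_1* = 10 + 0.75·(M − 10·p_1 − 12·p_2)/p_1, and x_2* = 12 + 0.25·(…)/p_2.
Discretionary income = 412 − 10·15.9 − 12·3 = 217; x_1* = 10 + 0.75·217/15.9 = 20.2358.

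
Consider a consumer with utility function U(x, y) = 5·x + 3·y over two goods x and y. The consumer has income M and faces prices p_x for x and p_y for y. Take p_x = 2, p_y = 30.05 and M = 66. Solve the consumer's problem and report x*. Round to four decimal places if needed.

x* = 33

Perfect substitutes: compare marginal utility per dollar. 5/p_x vs 3/p_y → 2.5 vs 0.0998.
x gives more utility per dollar, so spend all income on x: x* = M/p_x, y* = 0.
Numerically: x* = 33, y* = 0.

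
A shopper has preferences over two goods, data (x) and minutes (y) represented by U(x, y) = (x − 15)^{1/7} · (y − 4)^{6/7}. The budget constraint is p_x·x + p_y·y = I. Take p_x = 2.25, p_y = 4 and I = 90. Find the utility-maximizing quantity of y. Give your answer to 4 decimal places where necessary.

y* = 12.625

MRS = (1/6)·(y−4)/(x−15). Tangency with p_x/p_y gives y−4 = 6·(p_x/p_y)·(x−15).
Substituting into the budget: x* = 15 + 1/7·(I − 15·p_x − 4·p_y)/p_x, and y* = 4 + 6/7·(…)/p_y.
Discretionary income = 90 − 15·2.25 − 4·4 = 40.25; y* = 4 + 6/7·40.25/4 = 12.625.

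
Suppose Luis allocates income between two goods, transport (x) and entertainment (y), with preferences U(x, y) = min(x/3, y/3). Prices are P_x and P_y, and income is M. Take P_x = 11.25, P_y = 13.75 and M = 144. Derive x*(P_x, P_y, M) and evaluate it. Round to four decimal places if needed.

With perfect complements, no substitution: consume in ratio x:y = 3:3.
Budget: P_x·x + P_y·x = M, so (3·P_x + 3·P_y)·x = 3·M.
Demand: x*(P_x,P_y,M) = 3·M/(3·P_x + 3·P_y), y* = 3·M/(3·P_x + 3·P_y).
Here 3·11.25 + 3·13.75 = 75, giving x* = 5.76.

x* = 5.76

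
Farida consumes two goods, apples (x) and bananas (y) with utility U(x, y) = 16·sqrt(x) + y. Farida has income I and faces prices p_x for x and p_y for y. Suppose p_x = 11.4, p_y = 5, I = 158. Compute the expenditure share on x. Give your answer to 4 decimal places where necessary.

share on x = 0.8883

MU_x = 8/√x, MU_y = 1. Tangency: 8/√x = p_x/p_y.
Solve: √x = 8·p_y/p_x, so x*(p_x,p_y) = (8·p_y/p_x)², and y* = (I − p_x·x*)/p_y.
Plugging in: x* = (8·5/11.4)² = 12.3115, y* = 3.5298.
Expenditure on x: 11.4·12.3115 = 140.3509; share = 0.8883.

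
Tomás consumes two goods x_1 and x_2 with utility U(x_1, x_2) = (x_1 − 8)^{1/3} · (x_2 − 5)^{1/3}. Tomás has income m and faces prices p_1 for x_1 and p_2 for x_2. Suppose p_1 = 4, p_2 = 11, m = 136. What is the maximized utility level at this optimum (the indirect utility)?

V = 2.3894

MRS = (x_2−5)/(x_1−8). Tangency with p_1/p_2 gives x_2−5 = (p_1/p_2)·(x_1−8).
After buying the subsistence bundle (8, 5), a share 0.5 of the remaining income goes to x_1: x_1* = 8 + 0.5·(m − 8p_1 − 5p_2)/p_1.
Discretionary income = 136 − 8·4 − 5·11 = 49; x_1* = 8 + 0.5·49/4 = 14.125; x_2* = 5 + 0.5·49/11 = 7.2273.
Utility at the optimum: U(14.125, 7.2273) = 2.3894.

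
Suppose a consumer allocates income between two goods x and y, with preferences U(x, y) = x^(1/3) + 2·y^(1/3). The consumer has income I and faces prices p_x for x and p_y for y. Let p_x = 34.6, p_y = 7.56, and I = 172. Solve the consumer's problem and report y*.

From the CES first-order condition, (1/2)·(y/x)^(2/3) = p_x/p_y.
Solve for the ratio: y/x = [2·p_x/p_y]^(1.5).
Substitute y = (y/x)·x into the budget: x* = I/(p_x + p_y·(y/x)).
Numerically y/x = 27.693411, so x* = 172/(34.6 + 7.56·27.693411) = 0.705 and y* = 27.693411·0.705 = 19.5246.

y* = 19.5246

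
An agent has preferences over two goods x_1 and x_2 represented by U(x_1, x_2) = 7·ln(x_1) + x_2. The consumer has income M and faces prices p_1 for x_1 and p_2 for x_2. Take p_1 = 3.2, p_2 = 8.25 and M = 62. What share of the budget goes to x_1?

share on x_1 = 0.9315

So x_1*(p_1,p_2) = 7·p_2/p_1, independent of income; and x_2* = (M − 7·p_2)/p_2.
At the given prices: x_1* = 7·8.25/3.2 = 18.0469, and x_2* = 0.5152.
Expenditure on x_1: 3.2·18.0469 = 57.75; share = 0.9315.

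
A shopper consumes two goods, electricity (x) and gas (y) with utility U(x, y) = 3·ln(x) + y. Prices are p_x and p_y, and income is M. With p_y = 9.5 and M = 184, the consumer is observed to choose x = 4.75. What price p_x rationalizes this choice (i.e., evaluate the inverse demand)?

p_x = 6

Set MRS = p_x/p_y: (3/x)/1 = p_x/p_y.
So x*(p_x,p_y) = 3·p_y/p_x, independent of income; and y* = (M − 3·p_y)/p_y.
Set x* = 4.75 in the demand function and solve for p_x: p_x = 6.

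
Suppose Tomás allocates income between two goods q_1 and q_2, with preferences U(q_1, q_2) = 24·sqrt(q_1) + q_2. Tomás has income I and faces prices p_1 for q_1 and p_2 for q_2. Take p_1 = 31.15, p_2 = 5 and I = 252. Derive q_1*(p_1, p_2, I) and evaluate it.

Utility is quasi-linear in q_2; the FOC for q_1 is 12/√q_1 = p_1/p_2.
Solve: √q_1 = 12·p_2/p_1, so q_1*(p_1,p_2) = (12·p_2/p_1)², and q_2* = (I − p_1·q_1*)/p_2.
Plugging in: q_1* = (12·5/31.15)² = 3.7101.

q_1* = 3.7101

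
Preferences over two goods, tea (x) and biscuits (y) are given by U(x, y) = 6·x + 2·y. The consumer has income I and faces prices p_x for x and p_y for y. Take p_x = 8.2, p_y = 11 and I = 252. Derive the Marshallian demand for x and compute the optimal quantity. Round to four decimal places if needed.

Linear utility — the consumer picks whichever good has higher MU/price: 6/8.2 = 0.7317 vs 2/11 = 0.1818.
x gives more utility per dollar, so spend all income on x: x* = I/p_x, y* = 0.
Numerically: x* = 30.7317, y* = 0.

x* = 30.7317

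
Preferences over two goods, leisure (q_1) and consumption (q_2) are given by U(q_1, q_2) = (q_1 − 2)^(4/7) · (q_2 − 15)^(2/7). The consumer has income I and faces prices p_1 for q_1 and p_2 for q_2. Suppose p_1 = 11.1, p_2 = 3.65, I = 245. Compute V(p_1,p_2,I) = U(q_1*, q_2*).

This is Cobb-Douglas in (q_1−2, q_2−15): tangency gives 4/7·p_2·(q_2−15) = 2/7·p_1·(q_1−2).
Substituting into the budget: q_1* = 2 + 2/3·(I − 2·p_1 − 15·p_2)/p_1, and q_2* = 15 + 1/3·(…)/p_2.
Discretionary income = 245 − 2·11.1 − 15·3.65 = 168.05; q_1* = 2 + 2/3·168.05/11.1 = 12.0931; q_2* = 15 + 1/3·168.05/3.65 = 30.347.
Utility at the optimum: U(12.0931, 30.347) = 8.177.

V = 8.177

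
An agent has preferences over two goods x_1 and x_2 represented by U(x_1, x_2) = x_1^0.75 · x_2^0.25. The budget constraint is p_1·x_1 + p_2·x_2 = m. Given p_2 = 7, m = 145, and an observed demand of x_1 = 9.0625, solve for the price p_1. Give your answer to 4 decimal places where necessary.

MU_x_1/MU_x_2 = (0.75·x_2)/(0.25·x_1); tangency sets this equal to p_1/p_2.
Rearranging, p_2·x_2 = (1/3)·p_1·x_1. Substituting into the budget gives p_1·x_1·(1 + (1/3)) = m.
Demand: x_1*(p_1,p_2,m) = 0.75·m/p_1 and x_2* = 0.25·m/p_2.
Set x_1* = 9.0625 in the demand function and solve for p_1: p_1 = 12.

p_1 = 12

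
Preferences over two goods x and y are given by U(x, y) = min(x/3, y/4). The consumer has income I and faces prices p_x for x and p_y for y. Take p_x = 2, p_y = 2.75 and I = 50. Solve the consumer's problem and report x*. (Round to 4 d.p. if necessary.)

Leontief preferences: the optimum is at the kink where x/3 = y/4, i.e. y = (4/3)·x.
Budget: p_x·x + p_y·(4/3)·x = I, so (3·p_x + 4·p_y)·x = 3·I.
Demand: x*(p_x,p_y,I) = 3·I/(3·p_x + 4·p_y), y* = 4·I/(3·p_x + 4·p_y).
Here 3·2 + 4·2.75 = 17, giving x* = 8.8235.

x* = 8.8235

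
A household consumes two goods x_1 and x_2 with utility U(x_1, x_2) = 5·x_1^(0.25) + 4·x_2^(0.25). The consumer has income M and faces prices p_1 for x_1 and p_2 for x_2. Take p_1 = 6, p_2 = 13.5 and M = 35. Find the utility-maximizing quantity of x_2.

x_2* = 0.9378

From the CES first-order condition, (5/4)·(x_2/x_1)^(0.75) = p_1/p_2.
Solve for the ratio: x_2/x_1 = [(4/5)·p_1/p_2]^(4/3).
With the ratio pinned down, the budget gives x_1* = M/(p_1 + p_2·(x_2/x_1)) and x_2* = (x_2/x_1)·x_1*.
Numerically x_2/x_1 = 0.251889, so x_1* = 35/(6 + 13.5·0.251889) = 3.7232 and x_2* = 0.251889·3.7232 = 0.9378.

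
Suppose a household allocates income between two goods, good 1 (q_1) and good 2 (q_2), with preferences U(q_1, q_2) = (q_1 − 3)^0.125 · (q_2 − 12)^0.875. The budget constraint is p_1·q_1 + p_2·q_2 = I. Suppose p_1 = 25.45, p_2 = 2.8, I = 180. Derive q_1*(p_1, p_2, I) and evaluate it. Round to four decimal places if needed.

q_1* = 3.3441

This is Cobb-Douglas in (q_1−3, q_2−12): tangency gives 0.125·p_2·(q_2−12) = 0.875·p_1·(q_1−3).
After buying the subsistence bundle (3, 12), a share 0.125 of the remaining income goes to q_1: q_1* = 3 + 0.125·(I − 3p_1 − 12p_2)/p_1.
Discretionary income = 180 − 3·25.45 − 12·2.8 = 70.05; q_1* = 3 + 0.125·70.05/25.45 = 3.3441.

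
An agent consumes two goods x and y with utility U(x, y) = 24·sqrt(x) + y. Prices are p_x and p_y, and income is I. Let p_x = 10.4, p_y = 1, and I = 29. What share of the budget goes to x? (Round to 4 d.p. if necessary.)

Set MRS = p_x/p_y: 12·x^(−1/2) = p_x/p_y.
Thus x* = (12·p_y/p_x)² — independent of I — with the rest of income spent on y.
Plugging in: x* = (12·1/10.4)² = 1.3314, y* = 15.1538.
Expenditure on x: 10.4·1.3314 = 13.8462; share = 0.4775.

share on x = 0.4775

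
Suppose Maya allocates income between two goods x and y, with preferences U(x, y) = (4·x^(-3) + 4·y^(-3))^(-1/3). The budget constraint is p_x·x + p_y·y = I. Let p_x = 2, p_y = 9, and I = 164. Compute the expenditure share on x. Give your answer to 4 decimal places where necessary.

share on x = 0.2445

MU_x ∝ 4·x^(-4), MU_y ∝ 4·y^(-4), so MRS = (y/x)^(4) = p_x/p_y.
Solve for the ratio: y/x = [p_x/p_y]^(0.25).
With the ratio pinned down, the budget gives x* = I/(p_x + p_y·(y/x)) and y* = (y/x)·x*.
Numerically y/x = 0.686589, so x* = 164/(2 + 9·0.686589) = 20.0506 and y* = 0.686589·20.0506 = 13.7665.
Expenditure on x: 2·20.0506 = 40.1012; share = 0.2445.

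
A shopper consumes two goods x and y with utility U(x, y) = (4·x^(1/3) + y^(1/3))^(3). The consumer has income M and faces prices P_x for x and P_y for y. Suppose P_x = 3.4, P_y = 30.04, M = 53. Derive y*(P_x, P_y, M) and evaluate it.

With the ratio pinned down, the budget gives x* = M/(P_x + P_y·(y/x)) and y* = (y/x)·x*.
Numerically y/x = 0.00476, so x* = 53/(3.4 + 30.04·0.00476) = 14.9592 and y* = 0.00476·14.9592 = 0.0712.

y* = 0.0712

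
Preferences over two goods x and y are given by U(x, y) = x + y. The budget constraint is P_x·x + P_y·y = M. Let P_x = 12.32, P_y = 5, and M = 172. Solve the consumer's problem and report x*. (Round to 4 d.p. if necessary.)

x* = 0

Perfect substitutes: compare marginal utility per dollar. 1/P_x vs 1/P_y → 0.0812 vs 0.2.
y gives more utility per dollar, so spend all income on y: y* = M/P_y, x* = 0.
Numerically: x* = 0, y* = 34.4.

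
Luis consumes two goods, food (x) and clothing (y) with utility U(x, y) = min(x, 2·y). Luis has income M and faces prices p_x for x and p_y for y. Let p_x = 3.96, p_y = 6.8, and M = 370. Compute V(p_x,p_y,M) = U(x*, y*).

V = 50.2717

With perfect complements, no substitution: consume in ratio x:y = 2:1.
Budget: p_x·x + p_y·(1/2)·x = M, so (2·p_x + p_y)·x = 2·M.
Demand: x*(p_x,p_y,M) = 2·M/(2·p_x + p_y), y* = M/(2·p_x + p_y).
Here 2·3.96 + 6.8 = 14.72, giving x* = 50.2717 and y* = 25.1359.
Utility at the optimum: U(50.2717, 25.1359) = 50.2717.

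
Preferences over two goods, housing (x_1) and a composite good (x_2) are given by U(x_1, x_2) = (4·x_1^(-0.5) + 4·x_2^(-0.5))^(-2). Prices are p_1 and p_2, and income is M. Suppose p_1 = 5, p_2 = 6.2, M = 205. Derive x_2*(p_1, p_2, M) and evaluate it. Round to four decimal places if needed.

x_2* = 17.1247

From the CES first-order condition, (x_2/x_1)^(1.5) = p_1/p_2.
Solve for the ratio: x_2/x_1 = [p_1/p_2]^(2/3).
Substitute x_2 = (x_2/x_1)·x_1 into the budget: x_1* = M/(p_1 + p_2·(x_2/x_1)).
Numerically x_2/x_1 = 0.866401, so x_1* = 205/(5 + 6.2·0.866401) = 19.7654 and x_2* = 0.866401·19.7654 = 17.1247.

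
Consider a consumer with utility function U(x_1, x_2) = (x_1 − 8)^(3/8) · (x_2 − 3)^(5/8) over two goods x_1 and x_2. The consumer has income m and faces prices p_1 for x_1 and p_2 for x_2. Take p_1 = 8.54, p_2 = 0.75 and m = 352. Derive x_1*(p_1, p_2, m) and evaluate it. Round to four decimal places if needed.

x_1* = 20.3579

MRS = (3/5)·(x_2−3)/(x_1−8). Tangency with p_1/p_2 gives x_2−3 = (5/3)·(p_1/p_2)·(x_1−8).
After buying the subsistence bundle (8, 3), a share 0.375 of the remaining income goes to x_1: x_1* = 8 + 0.375·(m − 8p_1 − 3p_2)/p_1.
Discretionary income = 352 − 8·8.54 − 3·0.75 = 281.43; x_1* = 8 + 0.375·281.43/8.54 = 20.3579.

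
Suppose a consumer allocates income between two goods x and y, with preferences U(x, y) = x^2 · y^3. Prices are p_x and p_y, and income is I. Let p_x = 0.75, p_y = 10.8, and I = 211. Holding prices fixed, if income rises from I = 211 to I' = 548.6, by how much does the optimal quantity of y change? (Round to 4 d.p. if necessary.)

Demand: x*(p_x,p_y,I) = 0.4·I/p_x and y* = 0.6·I/p_y.
At p_x=0.75, p_y=10.8, I=211: y* = 0.6·211/10.8 = 11.7222.
At I' = 548.6: y* = 30.4778. Change: 30.4778 − 11.7222 = 18.7556.

Δy* = 18.7556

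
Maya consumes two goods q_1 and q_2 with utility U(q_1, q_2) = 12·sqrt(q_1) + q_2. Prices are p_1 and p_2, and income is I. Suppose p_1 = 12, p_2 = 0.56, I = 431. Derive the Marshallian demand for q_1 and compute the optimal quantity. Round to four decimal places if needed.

Set MRS = p_1/p_2: 6·q_1^(−1/2) = p_1/p_2.
Thus q_1* = (6·p_2/p_1)² — independent of I — with the rest of income spent on q_2.
Plugging in: q_1* = (6·0.56/12)² = 0.0784.

q_1* = 0.0784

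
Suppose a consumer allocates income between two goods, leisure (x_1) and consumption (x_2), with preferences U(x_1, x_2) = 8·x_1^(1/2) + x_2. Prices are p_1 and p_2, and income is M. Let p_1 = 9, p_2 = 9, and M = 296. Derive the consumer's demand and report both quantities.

x_1* = 16, x_2* = 16.8889

Utility is quasi-linear in x_2; the FOC for x_1 is 4/√x_1 = p_1/p_2.
Solve: √x_1 = 4·p_2/p_1, so x_1*(p_1,p_2) = (4·p_2/p_1)², and x_2* = (M − p_1·x_1*)/p_2.
Plugging in: x_1* = (4·9/9)² = 16, x_2* = 16.8889.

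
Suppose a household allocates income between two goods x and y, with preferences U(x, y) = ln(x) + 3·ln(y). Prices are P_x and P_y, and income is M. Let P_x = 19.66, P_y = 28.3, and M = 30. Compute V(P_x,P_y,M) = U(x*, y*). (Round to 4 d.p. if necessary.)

Demand: x*(P_x,P_y,M) = 0.25·M/P_x and y* = 0.75·M/P_y.
At P_x=19.66, P_y=28.3, M=30: x* = 0.25·30/19.66 = 0.3815, y* = 0.7951.
Utility at the optimum: U(0.3815, 0.7951) = -1.6517.

V = -1.6517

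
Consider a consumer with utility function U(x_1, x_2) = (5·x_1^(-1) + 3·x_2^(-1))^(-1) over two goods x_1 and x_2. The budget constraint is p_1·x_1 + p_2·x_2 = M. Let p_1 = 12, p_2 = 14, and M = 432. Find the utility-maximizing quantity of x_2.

MRS = MU_x_1/MU_x_2 = (5/3)·(x_2/x_1)^(2). Set equal to p_1/p_2.
Solve for the ratio: x_2/x_1 = [(3/5)·p_1/p_2]^(0.5).
With the ratio pinned down, the budget gives x_1* = M/(p_1 + p_2·(x_2/x_1)) and x_2* = (x_2/x_1)·x_1*.
Numerically x_2/x_1 = 0.717137, so x_1* = 432/(12 + 14·0.717137) = 19.6008 and x_2* = 0.717137·19.6008 = 14.0565.

x_2* = 14.0565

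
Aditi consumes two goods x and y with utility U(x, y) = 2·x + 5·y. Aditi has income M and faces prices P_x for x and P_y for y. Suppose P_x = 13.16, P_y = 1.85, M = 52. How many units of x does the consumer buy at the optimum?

Perfect substitutes: compare marginal utility per dollar. 2/P_x vs 5/P_y → 0.152 vs 2.7027.
y gives more utility per dollar, so spend all income on y: y* = M/P_y, x* = 0.
Numerically: x* = 0, y* = 28.1081.

x* = 0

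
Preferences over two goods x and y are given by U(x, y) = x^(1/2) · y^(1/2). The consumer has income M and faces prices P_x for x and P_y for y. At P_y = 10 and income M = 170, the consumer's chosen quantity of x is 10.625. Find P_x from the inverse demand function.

P_x = 8

The MRS is y/x. Set MRS = P_x/P_y.
So 0.5·P_y·y = 0.5·P_x·x; combined with the budget, a share 0.5 of income goes to x.
Demand: x*(P_x,P_y,M) = 0.5·M/P_x and y* = 0.5·M/P_y.
Set x* = 10.625 in the demand function and solve for P_x: P_x = 8.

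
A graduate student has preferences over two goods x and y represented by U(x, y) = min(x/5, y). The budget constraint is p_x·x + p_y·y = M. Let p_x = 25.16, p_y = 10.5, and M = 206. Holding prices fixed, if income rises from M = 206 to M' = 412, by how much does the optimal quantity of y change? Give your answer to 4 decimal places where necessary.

Δy* = 1.5114

With perfect complements, no substitution: consume in ratio x:y = 5:1.
Budget: p_x·x + p_y·(1/5)·x = M, so (5·p_x + p_y)·x = 5·M.
Demand: x*(p_x,p_y,M) = 5·M/(5·p_x + p_y), y* = M/(5·p_x + p_y).
Here 5·25.16 + 10.5 = 136.3, giving y* = 1.5114.
At M' = 412: y* = 3.0227. Change: 3.0227 − 1.5114 = 1.5114.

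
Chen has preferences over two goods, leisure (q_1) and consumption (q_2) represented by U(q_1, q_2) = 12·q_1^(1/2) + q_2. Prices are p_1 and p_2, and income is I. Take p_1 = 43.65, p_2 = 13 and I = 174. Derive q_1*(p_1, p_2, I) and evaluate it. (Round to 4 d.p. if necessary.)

MU_q_1 = 6/√q_1, MU_q_2 = 1. Tangency: 6/√q_1 = p_1/p_2.
Thus q_1* = (6·p_2/p_1)² — independent of I — with the rest of income spent on q_2.
Plugging in: q_1* = (6·13/43.65)² = 3.1932.

q_1* = 3.1932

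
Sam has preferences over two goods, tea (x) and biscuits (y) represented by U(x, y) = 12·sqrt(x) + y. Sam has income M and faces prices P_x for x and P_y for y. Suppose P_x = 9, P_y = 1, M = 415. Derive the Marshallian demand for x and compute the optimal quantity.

Set MRS = P_x/P_y: 6·x^(−1/2) = P_x/P_y.
Solve: √x = 6·P_y/P_x, so x*(P_x,P_y) = (6·P_y/P_x)², and y* = (M − P_x·x*)/P_y.
Plugging in: x* = (6·1/9)² = 0.4444.

x* = 0.4444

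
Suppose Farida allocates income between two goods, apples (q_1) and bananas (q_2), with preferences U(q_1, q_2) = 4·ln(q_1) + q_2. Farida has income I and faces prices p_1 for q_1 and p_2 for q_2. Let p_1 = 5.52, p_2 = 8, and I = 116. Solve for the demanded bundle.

MU_q_1 = 4/q_1, MU_q_2 = 1. Tangency: 4/q_1 = p_1/p_2.
So q_1*(p_1,p_2) = 4·p_2/p_1, independent of income; and q_2* = (I − 4·p_2)/p_2.
At the given prices: q_1* = 4·8/5.52 = 5.7971, and q_2* = 10.5.

q_1* = 5.7971, q_2* = 10.5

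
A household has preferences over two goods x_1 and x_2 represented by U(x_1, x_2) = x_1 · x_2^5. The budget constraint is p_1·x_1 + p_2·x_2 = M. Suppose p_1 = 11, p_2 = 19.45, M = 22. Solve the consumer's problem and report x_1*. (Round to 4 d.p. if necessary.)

MU_x_1/MU_x_2 = (x_2)/(5·x_1); tangency sets this equal to p_1/p_2.
Rearranging, p_2·x_2 = 5·p_1·x_1. Substituting into the budget gives p_1·x_1·(1 + 5) = M.
Demand: x_1*(p_1,p_2,M) = 1/6·M/p_1 and x_2* = 5/6·M/p_2.
At p_1=11, p_2=19.45, M=22: x_1* = 1/6·22/11 = 0.3333.

x_1* = 0.3333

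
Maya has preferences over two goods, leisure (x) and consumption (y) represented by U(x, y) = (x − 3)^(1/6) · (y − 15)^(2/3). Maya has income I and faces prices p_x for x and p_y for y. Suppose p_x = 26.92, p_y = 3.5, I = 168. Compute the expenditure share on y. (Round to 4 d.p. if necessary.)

This is Cobb-Douglas in (x−3, y−15): tangency gives 1/6·p_y·(y−15) = 2/3·p_x·(x−3).
Substituting into the budget: x* = 3 + 0.2·(I − 3·p_x − 15·p_y)/p_x, and y* = 15 + 0.8·(…)/p_y.
Discretionary income = 168 − 3·26.92 − 15·3.5 = 34.74; x* = 3 + 0.2·34.74/26.92 = 3.2581; y* = 15 + 0.8·34.74/3.5 = 22.9406.
Expenditure on y: 3.5·22.9406 = 80.292; share = 0.4779.

share on y = 0.4779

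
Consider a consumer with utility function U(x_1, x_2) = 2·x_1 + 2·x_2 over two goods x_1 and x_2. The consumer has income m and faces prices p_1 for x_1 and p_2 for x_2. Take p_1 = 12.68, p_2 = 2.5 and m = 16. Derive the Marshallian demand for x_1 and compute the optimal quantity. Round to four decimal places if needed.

Perfect substitutes: compare marginal utility per dollar. 2/p_1 vs 2/p_2 → 0.1577 vs 0.8.
x_2 gives more utility per dollar, so spend all income on x_2: x_2* = m/p_2, x_1* = 0.
Numerically: x_1* = 0, x_2* = 6.4.

x_1* = 0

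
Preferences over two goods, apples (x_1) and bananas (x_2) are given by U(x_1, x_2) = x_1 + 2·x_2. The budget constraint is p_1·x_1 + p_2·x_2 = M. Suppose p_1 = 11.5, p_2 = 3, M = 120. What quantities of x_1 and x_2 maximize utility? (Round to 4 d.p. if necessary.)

x_1* = 0, x_2* = 40

Perfect substitutes: compare marginal utility per dollar. 1/p_1 vs 2/p_2 → 0.087 vs 0.6667.
x_2 gives more utility per dollar, so spend all income on x_2: x_2* = M/p_2, x_1* = 0.
Numerically: x_1* = 0, x_2* = 40.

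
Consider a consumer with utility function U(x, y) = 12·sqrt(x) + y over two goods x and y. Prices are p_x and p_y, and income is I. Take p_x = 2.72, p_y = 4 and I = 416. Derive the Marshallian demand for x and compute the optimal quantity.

Utility is quasi-linear in y; the FOC for x is 6/√x = p_x/p_y.
Solve: √x = 6·p_y/p_x, so x*(p_x,p_y) = (6·p_y/p_x)², and y* = (I − p_x·x*)/p_y.
Plugging in: x* = (6·4/2.72)² = 77.8547.

x* = 77.8547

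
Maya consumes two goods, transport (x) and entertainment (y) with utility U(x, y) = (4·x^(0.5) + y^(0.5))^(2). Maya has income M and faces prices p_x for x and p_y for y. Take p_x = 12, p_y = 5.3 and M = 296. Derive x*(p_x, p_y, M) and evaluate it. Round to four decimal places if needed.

x* = 21.6088

MU_x ∝ 4·x^(-0.5), MU_y ∝ y^(-0.5), so MRS = 4·(y/x)^(0.5) = p_x/p_y.
Solve for the ratio: y/x = [(1/4)·p_x/p_y]^(2).
Substitute y = (y/x)·x into the budget: x* = M/(p_x + p_y·(y/x)).
Numerically y/x = 0.320399, so x* = 296/(12 + 5.3·0.320399) = 21.6088.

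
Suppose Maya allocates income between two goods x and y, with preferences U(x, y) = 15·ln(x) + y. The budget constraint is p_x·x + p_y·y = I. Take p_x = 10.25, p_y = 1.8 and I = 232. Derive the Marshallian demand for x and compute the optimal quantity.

Set MRS = p_x/p_y: (15/x)/1 = p_x/p_y.
So x*(p_x,p_y) = 15·p_y/p_x, independent of income; and y* = (I − 15·p_y)/p_y.
At the given prices: x* = 15·1.8/10.25 = 2.6341.

x* = 2.6341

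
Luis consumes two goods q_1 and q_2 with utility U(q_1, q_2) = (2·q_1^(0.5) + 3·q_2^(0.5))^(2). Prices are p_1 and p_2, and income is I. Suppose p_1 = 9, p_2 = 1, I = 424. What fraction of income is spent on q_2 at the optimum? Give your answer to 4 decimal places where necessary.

share on q_2 = 0.9529

Numerically q_2/q_1 = 182.25, so q_1* = 424/(9 + 1·182.25) = 2.217 and q_2* = 182.25·2.217 = 404.0471.
Expenditure on q_2: 1·404.0471 = 404.0471; share = 0.9529.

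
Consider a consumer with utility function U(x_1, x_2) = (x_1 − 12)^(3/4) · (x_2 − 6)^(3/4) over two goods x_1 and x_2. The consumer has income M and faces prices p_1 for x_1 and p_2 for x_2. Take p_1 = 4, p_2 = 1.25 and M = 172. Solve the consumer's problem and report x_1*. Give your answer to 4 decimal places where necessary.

x_1* = 26.5625

Let x_1' = x_1−12, x_2' = x_2−6. MRS = x_2'/x_1' = p_1/p_2.
After buying the subsistence bundle (12, 6), a share 0.5 of the remaining income goes to x_1: x_1* = 12 + 0.5·(M − 12p_1 − 6p_2)/p_1.
Discretionary income = 172 − 12·4 − 6·1.25 = 116.5; x_1* = 12 + 0.5·116.5/4 = 26.5625.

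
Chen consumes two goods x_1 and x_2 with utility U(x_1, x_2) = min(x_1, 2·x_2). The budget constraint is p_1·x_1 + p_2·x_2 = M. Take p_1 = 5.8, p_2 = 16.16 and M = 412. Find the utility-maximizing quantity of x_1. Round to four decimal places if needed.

x_1* = 29.683

Leontief preferences: the optimum is at the kink where x_1/2 = x_2/1, i.e. x_2 = (1/2)·x_1.
Budget: p_1·x_1 + p_2·(1/2)·x_1 = M, so (2·p_1 + p_2)·x_1 = 2·M.
Demand: x_1*(p_1,p_2,M) = 2·M/(2·p_1 + p_2), x_2* = M/(2·p_1 + p_2).
Here 2·5.8 + 16.16 = 27.76, giving x_1* = 29.683.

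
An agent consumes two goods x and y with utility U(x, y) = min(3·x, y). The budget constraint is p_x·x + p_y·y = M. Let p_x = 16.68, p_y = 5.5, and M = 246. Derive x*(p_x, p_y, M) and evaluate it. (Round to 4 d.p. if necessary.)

With perfect complements, no substitution: consume in ratio x:y = 1:3.
Budget: p_x·x + p_y·3·x = M, so (p_x + 3·p_y)·x = M.
Demand: x*(p_x,p_y,M) = M/(p_x + 3·p_y), y* = 3·M/(p_x + 3·p_y).
Here 16.68 + 3·5.5 = 33.18, giving x* = 7.4141.

x* = 7.4141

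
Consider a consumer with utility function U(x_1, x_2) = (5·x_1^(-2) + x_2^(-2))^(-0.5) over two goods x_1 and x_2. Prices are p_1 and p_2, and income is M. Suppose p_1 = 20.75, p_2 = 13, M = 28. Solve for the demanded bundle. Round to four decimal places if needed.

x_1* = 0.9448, x_2* = 0.6457

Numerically x_2/x_1 = 0.683442, so x_1* = 28/(20.75 + 13·0.683442) = 0.9448 and x_2* = 0.683442·0.9448 = 0.6457.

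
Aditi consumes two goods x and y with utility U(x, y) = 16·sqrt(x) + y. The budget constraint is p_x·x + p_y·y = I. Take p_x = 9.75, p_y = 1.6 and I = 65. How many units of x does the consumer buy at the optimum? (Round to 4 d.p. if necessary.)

Thus x* = (8·p_y/p_x)² — independent of I — with the rest of income spent on y.
Plugging in: x* = (8·1.6/9.75)² = 1.7235.

x* = 1.7235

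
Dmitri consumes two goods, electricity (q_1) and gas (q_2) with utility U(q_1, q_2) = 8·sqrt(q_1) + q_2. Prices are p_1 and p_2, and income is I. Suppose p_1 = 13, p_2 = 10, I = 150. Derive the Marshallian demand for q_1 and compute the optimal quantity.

MU_q_1 = 4/√q_1, MU_q_2 = 1. Tangency: 4/√q_1 = p_1/p_2.
Thus q_1* = (4·p_2/p_1)² — independent of I — with the rest of income spent on q_2.
Plugging in: q_1* = (4·10/13)² = 9.4675.

q_1* = 9.4675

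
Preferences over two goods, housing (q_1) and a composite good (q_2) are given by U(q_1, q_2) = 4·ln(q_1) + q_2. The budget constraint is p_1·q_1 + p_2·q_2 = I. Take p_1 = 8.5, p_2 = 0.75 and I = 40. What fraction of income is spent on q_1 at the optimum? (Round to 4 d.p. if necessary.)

So q_1*(p_1,p_2) = 4·p_2/p_1, independent of income; and q_2* = (I − 4·p_2)/p_2.
At the given prices: q_1* = 4·0.75/8.5 = 0.3529, and q_2* = 49.3333.
Expenditure on q_1: 8.5·0.3529 = 3; share = 0.075.

share on q_1 = 0.075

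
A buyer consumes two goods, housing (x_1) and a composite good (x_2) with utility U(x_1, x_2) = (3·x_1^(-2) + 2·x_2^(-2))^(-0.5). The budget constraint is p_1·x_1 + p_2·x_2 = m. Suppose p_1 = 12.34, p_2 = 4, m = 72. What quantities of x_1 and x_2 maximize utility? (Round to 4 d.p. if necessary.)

From the CES first-order condition, (3/2)·(x_2/x_1)^(3) = p_1/p_2.
Solve for the ratio: x_2/x_1 = [(2/3)·p_1/p_2]^(1/3).
Substitute x_2 = (x_2/x_1)·x_1 into the budget: x_1* = m/(p_1 + p_2·(x_2/x_1)).
Numerically x_2/x_1 = 1.27171, so x_1* = 72/(12.34 + 4·1.27171) = 4.1316 and x_2* = 1.27171·4.1316 = 5.2541.

x_1* = 4.1316, x_2* = 5.2541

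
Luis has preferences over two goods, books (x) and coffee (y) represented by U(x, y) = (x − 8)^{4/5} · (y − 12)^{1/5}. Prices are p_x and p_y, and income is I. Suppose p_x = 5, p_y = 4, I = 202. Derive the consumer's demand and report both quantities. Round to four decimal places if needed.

After buying the subsistence bundle (8, 12), a share 0.8 of the remaining income goes to x: x* = 8 + 0.8·(I − 8p_x − 12p_y)/p_x.
Discretionary income = 202 − 8·5 − 12·4 = 114; x* = 8 + 0.8·114/5 = 26.24; y* = 12 + 0.2·114/4 = 17.7.

x* = 26.24, y* = 17.7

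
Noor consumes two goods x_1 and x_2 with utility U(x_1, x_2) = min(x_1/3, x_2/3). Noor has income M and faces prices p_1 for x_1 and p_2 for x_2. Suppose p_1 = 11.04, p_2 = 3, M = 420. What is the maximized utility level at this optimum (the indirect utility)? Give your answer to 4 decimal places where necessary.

V = 9.9715

Leontief preferences: the optimum is at the kink where x_1/3 = x_2/3, i.e. x_2 = x_1.
Budget: p_1·x_1 + p_2·x_1 = M, so (3·p_1 + 3·p_2)·x_1 = 3·M.
Demand: x_1*(p_1,p_2,M) = 3·M/(3·p_1 + 3·p_2), x_2* = 3·M/(3·p_1 + 3·p_2).
Here 3·11.04 + 3·3 = 42.12, giving x_1* = 29.9145 and x_2* = 29.9145.
Utility at the optimum: U(29.9145, 29.9145) = 9.9715.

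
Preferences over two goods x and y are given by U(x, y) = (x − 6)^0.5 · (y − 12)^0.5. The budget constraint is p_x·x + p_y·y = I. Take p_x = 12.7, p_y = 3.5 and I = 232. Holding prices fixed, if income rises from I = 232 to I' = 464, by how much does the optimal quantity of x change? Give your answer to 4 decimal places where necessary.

Δx* = 9.1339

After buying the subsistence bundle (6, 12), a share 0.5 of the remaining income goes to x: x* = 6 + 0.5·(I − 6p_x − 12p_y)/p_x.
Discretionary income = 232 − 6·12.7 − 12·3.5 = 113.8; x* = 6 + 0.5·113.8/12.7 = 10.4803.
At I' = 464: x* = 19.6142. Change: 19.6142 − 10.4803 = 9.1339.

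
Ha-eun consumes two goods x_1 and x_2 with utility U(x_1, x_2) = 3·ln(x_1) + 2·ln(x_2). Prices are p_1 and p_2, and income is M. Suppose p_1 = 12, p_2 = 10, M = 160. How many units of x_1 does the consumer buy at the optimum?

MU_x_1/MU_x_2 = (3·x_2)/(2·x_1); tangency sets this equal to p_1/p_2.
So 3·p_2·x_2 = 2·p_1·x_1; combined with the budget, a share 0.6 of income goes to x_1.
Demand: x_1*(p_1,p_2,M) = 0.6·M/p_1 and x_2* = 0.4·M/p_2.
At p_1=12, p_2=10, M=160: x_1* = 0.6·160/12 = 8.

x_1* = 8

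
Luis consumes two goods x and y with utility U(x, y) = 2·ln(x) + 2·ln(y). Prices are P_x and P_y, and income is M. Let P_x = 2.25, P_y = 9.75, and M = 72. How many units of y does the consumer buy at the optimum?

Tangency: MRS = y/x = P_x/P_y.
Rearranging, P_y·y = P_x·x. Substituting into the budget gives P_x·x·(1 + 1) = M.
Demand: x*(P_x,P_y,M) = 0.5·M/P_x and y* = 0.5·M/P_y.
At P_x=2.25, P_y=9.75, M=72: y* = 0.5·72/9.75 = 3.6923.

y* = 3.6923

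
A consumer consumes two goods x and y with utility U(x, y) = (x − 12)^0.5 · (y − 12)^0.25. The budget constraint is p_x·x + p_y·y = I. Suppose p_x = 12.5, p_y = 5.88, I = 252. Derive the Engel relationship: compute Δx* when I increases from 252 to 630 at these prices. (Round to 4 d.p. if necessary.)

Discretionary income = 252 − 12·12.5 − 12·5.88 = 31.44; x* = 12 + 2/3·31.44/12.5 = 13.6768.
At I' = 630: x* = 33.8368. Change: 33.8368 − 13.6768 = 20.16.

Δx* = 20.16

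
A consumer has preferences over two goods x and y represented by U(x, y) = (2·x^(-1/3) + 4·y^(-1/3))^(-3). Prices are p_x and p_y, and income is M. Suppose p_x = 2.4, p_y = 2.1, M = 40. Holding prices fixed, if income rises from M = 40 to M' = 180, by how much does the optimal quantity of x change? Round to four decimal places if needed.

Δx* = 22.2089

From the CES first-order condition, (1/2)·(y/x)^(4/3) = p_x/p_y.
Solve for the ratio: y/x = [2·p_x/p_y]^(0.75).
Substitute y = (y/x)·x into the budget: x* = M/(p_x + p_y·(y/x)).
Numerically y/x = 1.858945, so x* = 40/(2.4 + 2.1·1.858945) = 6.3454.
At M' = 180: x* = 28.5543. Change: 28.5543 − 6.3454 = 22.2089.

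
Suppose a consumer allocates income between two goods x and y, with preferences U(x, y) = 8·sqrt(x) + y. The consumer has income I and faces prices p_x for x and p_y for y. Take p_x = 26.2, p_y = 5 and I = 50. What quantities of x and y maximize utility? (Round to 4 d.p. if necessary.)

MU_x = 4/√x, MU_y = 1. Tangency: 4/√x = p_x/p_y.
Solve: √x = 4·p_y/p_x, so x*(p_x,p_y) = (4·p_y/p_x)², and y* = (I − p_x·x*)/p_y.
Plugging in: x* = (4·5/26.2)² = 0.5827, y* = 6.9466.

x* = 0.5827, y* = 6.9466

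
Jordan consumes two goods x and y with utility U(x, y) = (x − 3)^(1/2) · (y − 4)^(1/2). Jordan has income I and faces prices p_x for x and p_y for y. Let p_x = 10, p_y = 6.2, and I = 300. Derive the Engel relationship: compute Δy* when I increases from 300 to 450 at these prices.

Let x' = x−3, y' = y−4. MRS = y'/x' = p_x/p_y.
Substituting into the budget: x* = 3 + 0.5·(I − 3·p_x − 4·p_y)/p_x, and y* = 4 + 0.5·(…)/p_y.
Discretionary income = 300 − 3·10 − 4·6.2 = 245.2; y* = 4 + 0.5·245.2/6.2 = 23.7742.
At I' = 450: y* = 35.871. Change: 35.871 − 23.7742 = 12.0968.

Δy* = 12.0968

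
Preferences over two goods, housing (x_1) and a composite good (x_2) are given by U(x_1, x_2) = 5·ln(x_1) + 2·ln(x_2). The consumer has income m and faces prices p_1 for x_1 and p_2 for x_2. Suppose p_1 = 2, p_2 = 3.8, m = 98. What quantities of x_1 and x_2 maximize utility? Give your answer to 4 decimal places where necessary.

x_1* = 35, x_2* = 7.3684

The MRS is (5/2)·x_2/x_1. Set MRS = p_1/p_2.
So 5·p_2·x_2 = 2·p_1·x_1; combined with the budget, a share 5/7 of income goes to x_1.
Demand: x_1*(p_1,p_2,m) = 5/7·m/p_1 and x_2* = 2/7·m/p_2.
At p_1=2, p_2=3.8, m=98: x_1* = 5/7·98/2 = 35, x_2* = 7.3684.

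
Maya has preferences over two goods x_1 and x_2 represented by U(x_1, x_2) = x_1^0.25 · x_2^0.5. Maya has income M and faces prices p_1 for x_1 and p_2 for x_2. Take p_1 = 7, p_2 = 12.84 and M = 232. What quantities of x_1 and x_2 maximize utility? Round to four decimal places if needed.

Tangency: MRS = (1/2)·x_2/x_1 = p_1/p_2.
So 0.25·p_2·x_2 = 0.5·p_1·x_1; combined with the budget, a share 1/3 of income goes to x_1.
Demand: x_1*(p_1,p_2,M) = 1/3·M/p_1 and x_2* = 2/3·M/p_2.
At p_1=7, p_2=12.84, M=232: x_1* = 1/3·232/7 = 11.0476, x_2* = 12.0457.

x_1* = 11.0476, x_2* = 12.0457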